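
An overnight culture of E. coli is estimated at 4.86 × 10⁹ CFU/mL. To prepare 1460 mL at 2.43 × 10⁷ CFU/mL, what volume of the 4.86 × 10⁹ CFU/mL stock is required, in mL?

7.30 mL

V₁ = C₂V₂/C₁ = 2.43 × 10⁷ × 1460 / 4.86 × 10⁹ = 7.30 mL.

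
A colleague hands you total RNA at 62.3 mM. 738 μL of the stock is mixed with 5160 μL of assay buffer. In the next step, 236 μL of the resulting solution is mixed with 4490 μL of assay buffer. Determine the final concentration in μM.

Overall dilution factor = 7.992 × 20.03 = 160.
62.3 mM / 160 = 0.389 mM = 389 μM.

389 μM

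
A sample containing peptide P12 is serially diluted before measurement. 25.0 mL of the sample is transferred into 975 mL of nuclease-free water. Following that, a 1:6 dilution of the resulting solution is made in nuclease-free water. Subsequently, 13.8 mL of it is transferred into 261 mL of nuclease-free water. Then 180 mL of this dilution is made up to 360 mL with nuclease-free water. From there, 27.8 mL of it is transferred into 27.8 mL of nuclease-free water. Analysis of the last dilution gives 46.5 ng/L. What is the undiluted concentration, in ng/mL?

Overall dilution factor = 40 × 6 × 19.91 × 2 × 2 = 1.91 × 10⁴.
Original = 46.5 ng/L × 1.91 × 10⁴ = 8.89 × 10⁵ ng/L = 889 ng/mL.

889 ng/mL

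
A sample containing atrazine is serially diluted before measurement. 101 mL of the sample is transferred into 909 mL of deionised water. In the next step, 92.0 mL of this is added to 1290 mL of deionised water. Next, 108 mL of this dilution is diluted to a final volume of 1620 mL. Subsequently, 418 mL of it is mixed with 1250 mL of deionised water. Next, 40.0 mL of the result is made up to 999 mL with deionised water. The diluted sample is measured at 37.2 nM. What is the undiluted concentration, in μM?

Overall dilution factor = 10 × 15.02 × 15 × 3.990 × 24.98 = 2.25 × 10⁵.
Original = 37.2 nM × 2.25 × 10⁵ = 8.35 × 10⁶ nM = 8350 μM.

8350 μM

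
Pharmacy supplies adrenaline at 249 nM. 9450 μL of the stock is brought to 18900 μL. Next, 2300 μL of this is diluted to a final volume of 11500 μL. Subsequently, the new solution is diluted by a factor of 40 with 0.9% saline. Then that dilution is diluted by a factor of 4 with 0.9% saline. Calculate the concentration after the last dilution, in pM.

Overall dilution factor = 2 × 5 × 40 × 4 = 1600.
249 nM / 1600 = 0.156 nM = 156 pM.

156 pM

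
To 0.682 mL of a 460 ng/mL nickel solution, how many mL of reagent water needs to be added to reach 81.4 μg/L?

3.17 mL

81.4 μg/L = 81.4 ng/mL.
V₂ = C₁V₁/C₂ = 460 × 0.682 / 81.4 = 3.85 mL.
Diluent to add = V₂ − V₁ = 3.85 − 0.682 = 3.17 mL.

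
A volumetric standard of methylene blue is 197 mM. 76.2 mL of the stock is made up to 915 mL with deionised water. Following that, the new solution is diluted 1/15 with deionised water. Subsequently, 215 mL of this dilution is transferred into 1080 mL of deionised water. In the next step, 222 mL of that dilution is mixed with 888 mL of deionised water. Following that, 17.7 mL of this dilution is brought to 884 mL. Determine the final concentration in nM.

Overall dilution factor = 12.01 × 15 × 6.023 × 5 × 49.94 = 2.71 × 10⁵.
197 mM / 2.71 × 10⁵ = 7.27 × 10⁻⁴ mM = 727 nM.

727 nM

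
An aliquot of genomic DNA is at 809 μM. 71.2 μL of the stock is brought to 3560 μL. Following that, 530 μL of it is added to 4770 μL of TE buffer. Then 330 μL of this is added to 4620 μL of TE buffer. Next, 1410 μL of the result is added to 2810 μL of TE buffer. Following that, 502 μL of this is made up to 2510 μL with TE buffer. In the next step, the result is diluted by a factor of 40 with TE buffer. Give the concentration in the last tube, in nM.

Overall dilution factor = 50 × 10 × 15 × 2.993 × 5 × 40 = 4.49 × 10⁶.
809 μM / 4.49 × 10⁶ = 1.80 × 10⁻⁴ μM = 0.180 nM.

0.180 nM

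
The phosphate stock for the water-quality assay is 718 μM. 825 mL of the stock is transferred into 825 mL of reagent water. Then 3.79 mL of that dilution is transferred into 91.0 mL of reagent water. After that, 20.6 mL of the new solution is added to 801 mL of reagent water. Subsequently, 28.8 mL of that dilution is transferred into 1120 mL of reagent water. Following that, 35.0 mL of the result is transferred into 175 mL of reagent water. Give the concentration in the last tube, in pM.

1500 pM

Overall dilution factor = 2 × 25.01 × 39.88 × 39.89 × 6 = 4.77 × 10⁵.
718 μM / 4.77 × 10⁵ = 1.50 × 10⁻³ μM = 1500 pM.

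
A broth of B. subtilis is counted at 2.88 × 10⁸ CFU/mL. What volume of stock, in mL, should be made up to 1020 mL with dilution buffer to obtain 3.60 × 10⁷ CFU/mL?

128 mL

V₁ = C₂V₂/C₁ = 3.60 × 10⁷ × 1020 / 2.88 × 10⁸ = 128 mL.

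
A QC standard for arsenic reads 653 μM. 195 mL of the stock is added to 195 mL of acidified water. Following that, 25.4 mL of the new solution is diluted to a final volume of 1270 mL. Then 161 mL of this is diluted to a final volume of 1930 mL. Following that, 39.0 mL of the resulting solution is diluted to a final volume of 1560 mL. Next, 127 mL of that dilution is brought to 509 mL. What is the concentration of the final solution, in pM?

Overall dilution factor = 2 × 50 × 11.99 × 40 × 4.008 = 1.92 × 10⁵.
653 μM / 1.92 × 10⁵ = 3.40 × 10⁻³ μM = 3400 pM.

3400 pM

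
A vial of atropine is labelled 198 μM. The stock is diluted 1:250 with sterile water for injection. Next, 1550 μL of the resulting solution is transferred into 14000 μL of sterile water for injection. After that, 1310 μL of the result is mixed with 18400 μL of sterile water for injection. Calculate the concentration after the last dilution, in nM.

Overall dilution factor = 250 × 10.03 × 15.05 = 3.77 × 10⁴.
198 μM / 3.77 × 10⁴ = 5.25 × 10⁻³ μM = 5.25 nM.

5.25 nM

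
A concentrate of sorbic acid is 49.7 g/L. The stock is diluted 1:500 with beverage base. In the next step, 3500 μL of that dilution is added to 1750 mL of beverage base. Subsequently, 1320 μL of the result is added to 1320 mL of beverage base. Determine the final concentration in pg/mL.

Overall dilution factor = 500 × 501 × 1001 = 2.51 × 10⁸.
49.7 g/L / 2.51 × 10⁸ = 1.98 × 10⁻⁷ g/L = 198 pg/mL.

198 pg/mL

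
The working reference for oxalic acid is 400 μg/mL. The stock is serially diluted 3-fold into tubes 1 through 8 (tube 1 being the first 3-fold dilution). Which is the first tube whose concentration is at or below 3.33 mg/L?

tube 5

Tube n has concentration 400 μg/mL / 3ⁿ.
Need 3ⁿ ≥ 400 μg/mL / 3.33 mg/L = 120, so n ≥ 4.36.
First such tube: n = 5.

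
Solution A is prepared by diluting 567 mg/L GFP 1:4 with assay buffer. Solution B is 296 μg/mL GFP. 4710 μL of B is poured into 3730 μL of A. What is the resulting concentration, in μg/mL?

228 μg/mL

C_A = 567 mg/L / 4 = 142 mg/L.
C_B = 296 μg/mL = 296 mg/L.
C_mix = (C_A·V_A + C_B·V_B)/(V_A + V_B) = (142×3730 + 296×4710) / 8440 = 228 mg/L = 228 μg/mL.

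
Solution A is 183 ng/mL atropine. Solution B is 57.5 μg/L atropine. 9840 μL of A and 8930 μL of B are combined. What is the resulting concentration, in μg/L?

C_B = 57.5 μg/L = 57.5 ng/mL.
C_mix = (C_A·V_A + C_B·V_B)/(V_A + V_B) = (183×9840 + 57.5×8930) / 18770 = 123 ng/mL = 123 μg/L.

123 μg/L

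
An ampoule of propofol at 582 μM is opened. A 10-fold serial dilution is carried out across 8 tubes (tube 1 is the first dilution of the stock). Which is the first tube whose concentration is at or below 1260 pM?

Tube n has concentration 582 μM / 10ⁿ.
Need 10ⁿ ≥ 582 μM / 1260 pM = 4.62 × 10⁵, so n ≥ 5.66.
First such tube: n = 6.

tube 6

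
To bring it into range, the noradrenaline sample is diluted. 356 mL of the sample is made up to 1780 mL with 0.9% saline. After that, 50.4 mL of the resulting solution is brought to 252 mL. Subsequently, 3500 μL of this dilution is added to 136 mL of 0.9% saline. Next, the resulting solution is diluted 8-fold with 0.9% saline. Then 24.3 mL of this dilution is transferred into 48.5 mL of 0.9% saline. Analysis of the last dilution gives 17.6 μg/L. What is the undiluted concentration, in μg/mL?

420 μg/mL

Overall dilution factor = 5 × 5 × 39.86 × 8 × 2.996 = 2.39 × 10⁴.
Original = 17.6 μg/L × 2.39 × 10⁴ = 4.20 × 10⁵ μg/L = 420 μg/mL.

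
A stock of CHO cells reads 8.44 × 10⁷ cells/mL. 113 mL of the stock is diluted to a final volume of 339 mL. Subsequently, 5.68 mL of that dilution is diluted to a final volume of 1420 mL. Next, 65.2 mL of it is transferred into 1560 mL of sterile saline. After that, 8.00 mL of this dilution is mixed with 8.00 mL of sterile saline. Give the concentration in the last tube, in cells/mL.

2260 cells/mL

Overall dilution factor = 3 × 250 × 24.93 × 2 = 3.74 × 10⁴.
8.44 × 10⁷ cells/mL / 3.74 × 10⁴ = 2260 cells/mL.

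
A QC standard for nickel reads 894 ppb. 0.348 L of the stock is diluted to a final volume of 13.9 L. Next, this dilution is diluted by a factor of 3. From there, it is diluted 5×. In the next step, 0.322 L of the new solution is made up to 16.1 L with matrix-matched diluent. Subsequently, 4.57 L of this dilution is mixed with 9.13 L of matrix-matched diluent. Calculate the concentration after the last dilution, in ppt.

Overall dilution factor = 39.94 × 3 × 5 × 50 × 2.998 = 8.98 × 10⁴.
894 ppb / 8.98 × 10⁴ = 9.95 × 10⁻³ ppb = 9.95 ppt.

9.95 ppt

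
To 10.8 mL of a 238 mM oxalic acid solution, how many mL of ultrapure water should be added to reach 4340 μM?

4340 μM = 4.34 mM.
V₂ = C₁V₁/C₂ = 238 × 10.8 / 4.34 = 592 mL.
Diluent to add = V₂ − V₁ = 592 − 10.8 = 581 mL.

581 mL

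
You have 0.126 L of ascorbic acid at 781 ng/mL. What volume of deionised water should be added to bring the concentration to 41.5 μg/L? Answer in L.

41.5 μg/L = 41.5 ng/mL.
V₂ = C₁V₁/C₂ = 781 × 0.126 / 41.5 = 2.37 L.
Diluent to add = V₂ − V₁ = 2.37 − 0.126 = 2.25 L.

2.25 L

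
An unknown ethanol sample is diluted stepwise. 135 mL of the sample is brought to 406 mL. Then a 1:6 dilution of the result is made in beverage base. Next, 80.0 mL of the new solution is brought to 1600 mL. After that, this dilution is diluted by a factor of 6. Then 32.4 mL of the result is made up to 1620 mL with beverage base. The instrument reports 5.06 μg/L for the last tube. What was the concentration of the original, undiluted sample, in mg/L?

548 mg/L

Overall dilution factor = 3.007 × 6 × 20 × 6 × 50 = 1.08 × 10⁵.
Original = 5.06 μg/L × 1.08 × 10⁵ = 5.48 × 10⁵ μg/L = 548 mg/L.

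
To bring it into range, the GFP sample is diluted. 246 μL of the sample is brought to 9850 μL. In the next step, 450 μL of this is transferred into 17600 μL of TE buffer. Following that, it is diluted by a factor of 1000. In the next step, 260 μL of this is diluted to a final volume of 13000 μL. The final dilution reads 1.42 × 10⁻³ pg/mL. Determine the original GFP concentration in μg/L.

Overall dilution factor = 40.04 × 40.11 × 1000 × 50 = 8.03 × 10⁷.
Original = 1.42 × 10⁻³ pg/mL × 8.03 × 10⁷ = 1.14 × 10⁵ pg/mL = 114 μg/L.

114 μg/L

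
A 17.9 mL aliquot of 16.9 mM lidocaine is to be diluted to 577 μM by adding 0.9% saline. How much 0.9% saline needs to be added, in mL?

577 μM = 0.577 mM.
V₂ = C₁V₁/C₂ = 16.9 × 17.9 / 0.577 = 524 mL.
Diluent to add = V₂ − V₁ = 524 − 17.9 = 506 mL.

506 mL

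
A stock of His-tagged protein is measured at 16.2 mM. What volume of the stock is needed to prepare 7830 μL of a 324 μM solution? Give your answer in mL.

0.157 mL

324 μM = 0.324 mM.
V₁ = C₂V₂/C₁ = 0.324 × 7830 / 16.2 = 157 μL = 0.157 mL.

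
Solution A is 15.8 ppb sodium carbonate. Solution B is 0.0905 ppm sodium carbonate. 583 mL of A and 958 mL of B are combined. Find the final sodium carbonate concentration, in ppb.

C_B = 0.0905 ppm = 90.5 ppb.
C_mix = (C_A·V_A + C_B·V_B)/(V_A + V_B) = (15.8×583 + 90.5×958) / 1541 = 62.2 ppb.

62.2 ppb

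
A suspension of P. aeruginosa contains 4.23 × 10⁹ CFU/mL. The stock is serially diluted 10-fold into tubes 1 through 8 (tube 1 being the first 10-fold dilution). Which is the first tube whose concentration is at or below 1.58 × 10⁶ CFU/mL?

tube 4

Tube n has concentration 4.23 × 10⁹ CFU/mL / 10ⁿ.
Need 10ⁿ ≥ 4.23 × 10⁹ CFU/mL / 1.58 × 10⁶ CFU/mL = 2677, so n ≥ 3.43.
First such tube: n = 4.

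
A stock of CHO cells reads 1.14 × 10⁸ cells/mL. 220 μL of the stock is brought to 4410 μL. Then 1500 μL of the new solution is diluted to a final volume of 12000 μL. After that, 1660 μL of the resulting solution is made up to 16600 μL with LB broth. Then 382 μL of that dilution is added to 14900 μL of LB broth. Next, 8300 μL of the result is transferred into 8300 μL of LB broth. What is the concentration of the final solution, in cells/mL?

888 cells/mL

Overall dilution factor = 20.05 × 8 × 10 × 40.01 × 2 = 1.28 × 10⁵.
1.14 × 10⁸ cells/mL / 1.28 × 10⁵ = 888 cells/mL.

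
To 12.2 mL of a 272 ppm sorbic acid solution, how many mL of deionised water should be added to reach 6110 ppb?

531 mL

6110 ppb = 6.11 ppm.
V₂ = C₁V₁/C₂ = 272 × 12.2 / 6.11 = 543 mL.
Diluent to add = V₂ − V₁ = 543 − 12.2 = 531 mL.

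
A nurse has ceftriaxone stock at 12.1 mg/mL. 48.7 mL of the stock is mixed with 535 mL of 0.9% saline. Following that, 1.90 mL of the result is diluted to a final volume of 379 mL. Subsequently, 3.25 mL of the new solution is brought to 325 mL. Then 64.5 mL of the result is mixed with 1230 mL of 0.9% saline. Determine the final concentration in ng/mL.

2.52 ng/mL

Overall dilution factor = 11.99 × 199.5 × 100 × 20.07 = 4.80 × 10⁶.
12.1 mg/mL / 4.80 × 10⁶ = 2.52 × 10⁻⁶ mg/mL = 2.52 ng/mL.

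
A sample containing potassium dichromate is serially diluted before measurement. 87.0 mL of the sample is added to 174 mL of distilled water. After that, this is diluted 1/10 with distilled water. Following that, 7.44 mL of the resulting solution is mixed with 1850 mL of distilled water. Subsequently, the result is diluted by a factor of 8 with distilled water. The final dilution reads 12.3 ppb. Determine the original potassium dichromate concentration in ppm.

Overall dilution factor = 3 × 10 × 249.7 × 8 = 5.99 × 10⁴.
Original = 12.3 ppb × 5.99 × 10⁴ = 7.37 × 10⁵ ppb = 737 ppm.

737 ppm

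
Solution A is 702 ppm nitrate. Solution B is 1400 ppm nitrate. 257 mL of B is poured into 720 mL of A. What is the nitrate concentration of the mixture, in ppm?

C_mix = (C_A·V_A + C_B·V_B)/(V_A + V_B) = (702×720 + 1400×257) / 977.0 = 886 ppm.

886 ppm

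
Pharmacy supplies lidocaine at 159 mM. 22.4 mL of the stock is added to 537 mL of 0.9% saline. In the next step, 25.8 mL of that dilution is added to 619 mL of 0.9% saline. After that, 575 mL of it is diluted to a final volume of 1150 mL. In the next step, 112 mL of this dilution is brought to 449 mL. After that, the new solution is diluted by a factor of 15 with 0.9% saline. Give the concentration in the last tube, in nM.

Overall dilution factor = 24.97 × 24.99 × 2 × 4.009 × 15 = 7.51 × 10⁴.
159 mM / 7.51 × 10⁴ = 2.12 × 10⁻³ mM = 2120 nM.

2120 nM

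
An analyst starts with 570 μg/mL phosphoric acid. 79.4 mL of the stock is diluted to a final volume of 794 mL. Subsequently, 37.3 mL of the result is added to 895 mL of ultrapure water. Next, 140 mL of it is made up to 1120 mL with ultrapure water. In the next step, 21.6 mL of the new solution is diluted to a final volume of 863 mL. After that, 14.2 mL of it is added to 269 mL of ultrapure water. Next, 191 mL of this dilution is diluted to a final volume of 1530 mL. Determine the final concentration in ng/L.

Overall dilution factor = 10 × 24.99 × 8 × 39.95 × 19.94 × 8.010 = 1.28 × 10⁷.
570 μg/mL / 1.28 × 10⁷ = 4.47 × 10⁻⁵ μg/mL = 44.7 ng/L.

44.7 ng/L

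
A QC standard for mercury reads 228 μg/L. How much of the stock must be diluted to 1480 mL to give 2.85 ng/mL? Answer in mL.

18.5 mL

2.85 ng/mL = 2.85 μg/L.
V₁ = C₂V₂/C₁ = 2.85 × 1480 / 228 = 18.5 mL.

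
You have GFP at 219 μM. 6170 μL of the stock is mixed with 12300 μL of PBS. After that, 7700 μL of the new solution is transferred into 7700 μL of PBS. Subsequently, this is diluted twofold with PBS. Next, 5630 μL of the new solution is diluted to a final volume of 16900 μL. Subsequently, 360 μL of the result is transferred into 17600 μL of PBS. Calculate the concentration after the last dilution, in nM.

122 nM

Overall dilution factor = 2.994 × 2 × 2 × 3.002 × 49.89 = 1793.
219 μM / 1793 = 0.122 μM = 122 nM.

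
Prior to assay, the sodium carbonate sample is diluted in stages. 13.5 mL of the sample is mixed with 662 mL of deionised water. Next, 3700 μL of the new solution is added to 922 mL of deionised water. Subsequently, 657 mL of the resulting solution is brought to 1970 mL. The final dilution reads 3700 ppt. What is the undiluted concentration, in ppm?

139 ppm

Overall dilution factor = 50.04 × 250.2 × 2.998 = 3.75 × 10⁴.
Original = 3700 ppt × 3.75 × 10⁴ = 1.39 × 10⁸ ppt = 139 ppm.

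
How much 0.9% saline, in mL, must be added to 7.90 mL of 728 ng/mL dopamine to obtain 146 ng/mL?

V₂ = C₁V₁/C₂ = 728 × 7.90 / 146 = 39.4 mL.
Diluent to add = V₂ − V₁ = 39.4 − 7.90 = 31.5 mL.

31.5 mL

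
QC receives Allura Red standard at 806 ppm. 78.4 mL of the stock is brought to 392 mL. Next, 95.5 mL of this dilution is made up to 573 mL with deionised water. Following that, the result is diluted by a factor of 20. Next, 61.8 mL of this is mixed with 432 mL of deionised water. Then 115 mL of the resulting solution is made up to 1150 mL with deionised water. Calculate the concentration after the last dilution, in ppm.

0.0168 ppm

Overall dilution factor = 5 × 6 × 20 × 7.990 × 10 = 4.79 × 10⁴.
806 ppm / 4.79 × 10⁴ = 0.0168 ppm.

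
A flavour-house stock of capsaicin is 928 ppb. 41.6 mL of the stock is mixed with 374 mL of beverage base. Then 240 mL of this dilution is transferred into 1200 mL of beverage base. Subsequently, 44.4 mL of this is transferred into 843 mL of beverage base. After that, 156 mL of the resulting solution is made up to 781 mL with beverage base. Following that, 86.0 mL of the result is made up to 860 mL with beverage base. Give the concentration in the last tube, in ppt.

15.5 ppt

Overall dilution factor = 9.990 × 6 × 19.99 × 5.006 × 10 = 6.00 × 10⁴.
928 ppb / 6.00 × 10⁴ = 0.0155 ppb = 15.5 ppt.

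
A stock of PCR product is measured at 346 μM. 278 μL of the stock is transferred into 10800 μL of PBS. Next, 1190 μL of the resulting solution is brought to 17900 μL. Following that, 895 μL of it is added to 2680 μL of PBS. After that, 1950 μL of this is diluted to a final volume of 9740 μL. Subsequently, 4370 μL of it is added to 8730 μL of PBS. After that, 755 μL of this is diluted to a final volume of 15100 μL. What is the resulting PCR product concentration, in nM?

0.483 nM

Overall dilution factor = 39.85 × 15.04 × 3.994 × 4.995 × 2.998 × 20 = 7.17 × 10⁵.
346 μM / 7.17 × 10⁵ = 4.83 × 10⁻⁴ μM = 0.483 nM.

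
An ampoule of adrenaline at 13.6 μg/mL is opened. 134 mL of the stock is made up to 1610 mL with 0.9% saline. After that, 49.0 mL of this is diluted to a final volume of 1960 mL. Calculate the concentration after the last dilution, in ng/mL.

Overall dilution factor = 12.01 × 40 = 481.
13.6 μg/mL / 481 = 0.0283 μg/mL = 28.3 ng/mL.

28.3 ng/mL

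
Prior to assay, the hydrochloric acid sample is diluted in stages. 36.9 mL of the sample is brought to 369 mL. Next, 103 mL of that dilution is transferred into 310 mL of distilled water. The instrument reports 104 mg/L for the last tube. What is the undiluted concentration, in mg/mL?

Overall dilution factor = 10 × 4.010 = 40.1.
Original = 104 mg/L × 40.1 = 4170 mg/L = 4.17 mg/mL.

4.17 mg/mL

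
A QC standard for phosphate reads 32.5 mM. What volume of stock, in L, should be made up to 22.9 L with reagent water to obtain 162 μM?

162 μM = 0.162 mM.
V₁ = C₂V₂/C₁ = 0.162 × 22.9 / 32.5 = 0.114 L.

0.114 L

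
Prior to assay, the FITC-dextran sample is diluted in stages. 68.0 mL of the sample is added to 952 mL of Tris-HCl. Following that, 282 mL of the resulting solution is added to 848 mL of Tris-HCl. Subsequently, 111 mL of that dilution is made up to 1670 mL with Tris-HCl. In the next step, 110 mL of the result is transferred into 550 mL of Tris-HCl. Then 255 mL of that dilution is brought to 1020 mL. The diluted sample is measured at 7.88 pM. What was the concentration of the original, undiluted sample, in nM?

Overall dilution factor = 15 × 4.007 × 15.05 × 6 × 4 = 2.17 × 10⁴.
Original = 7.88 pM × 2.17 × 10⁴ = 1.71 × 10⁵ pM = 171 nM.

171 nM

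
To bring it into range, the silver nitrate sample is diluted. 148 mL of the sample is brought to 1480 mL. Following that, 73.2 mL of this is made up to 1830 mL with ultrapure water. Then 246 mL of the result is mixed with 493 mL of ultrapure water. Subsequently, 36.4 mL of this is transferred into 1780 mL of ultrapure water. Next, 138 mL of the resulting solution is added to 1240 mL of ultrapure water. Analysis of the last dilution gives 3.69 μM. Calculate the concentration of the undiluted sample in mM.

1380 mM

Overall dilution factor = 10 × 25 × 3.004 × 49.90 × 9.986 = 3.74 × 10⁵.
Original = 3.69 μM × 3.74 × 10⁵ = 1.38 × 10⁶ μM = 1380 mM.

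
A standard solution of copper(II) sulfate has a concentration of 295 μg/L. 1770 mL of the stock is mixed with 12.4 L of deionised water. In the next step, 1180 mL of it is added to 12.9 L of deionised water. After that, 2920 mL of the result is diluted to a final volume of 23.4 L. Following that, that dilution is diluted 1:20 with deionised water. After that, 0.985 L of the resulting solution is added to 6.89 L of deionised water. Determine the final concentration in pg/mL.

Overall dilution factor = 8.006 × 11.93 × 8.014 × 20 × 7.995 = 1.22 × 10⁵.
295 μg/L / 1.22 × 10⁵ = 2.41 × 10⁻³ μg/L = 2.41 pg/mL.

2.41 pg/mL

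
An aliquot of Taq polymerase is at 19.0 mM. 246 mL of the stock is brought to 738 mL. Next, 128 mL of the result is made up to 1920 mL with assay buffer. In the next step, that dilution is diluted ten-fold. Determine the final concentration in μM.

42.2 μM

Overall dilution factor = 3 × 15 × 10 = 450.
19.0 mM / 450 = 0.0422 mM = 42.2 μM.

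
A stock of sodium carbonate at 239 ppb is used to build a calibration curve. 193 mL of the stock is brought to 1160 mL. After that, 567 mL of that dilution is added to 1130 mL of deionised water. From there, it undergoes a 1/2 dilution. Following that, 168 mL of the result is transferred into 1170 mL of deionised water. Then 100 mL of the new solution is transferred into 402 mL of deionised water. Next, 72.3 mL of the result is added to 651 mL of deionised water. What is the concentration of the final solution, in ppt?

Overall dilution factor = 6.010 × 2.993 × 2 × 7.964 × 5.020 × 10.00 = 1.44 × 10⁴.
239 ppb / 1.44 × 10⁴ = 0.0166 ppb = 16.6 ppt.

16.6 ppt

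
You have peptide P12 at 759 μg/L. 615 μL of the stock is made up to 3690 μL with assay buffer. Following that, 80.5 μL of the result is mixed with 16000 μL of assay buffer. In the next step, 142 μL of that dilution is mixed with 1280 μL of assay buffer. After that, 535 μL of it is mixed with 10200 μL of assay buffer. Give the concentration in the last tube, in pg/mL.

3.15 pg/mL

Overall dilution factor = 6 × 199.8 × 10.01 × 20.07 = 2.41 × 10⁵.
759 μg/L / 2.41 × 10⁵ = 3.15 × 10⁻³ μg/L = 3.15 pg/mL.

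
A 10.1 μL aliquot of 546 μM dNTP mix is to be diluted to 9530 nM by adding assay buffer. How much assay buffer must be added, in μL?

9530 nM = 9.53 μM.
V₂ = C₁V₁/C₂ = 546 × 10.1 / 9.53 = 579 μL.
Diluent to add = V₂ − V₁ = 579 − 10.1 = 569 μL.

569 μL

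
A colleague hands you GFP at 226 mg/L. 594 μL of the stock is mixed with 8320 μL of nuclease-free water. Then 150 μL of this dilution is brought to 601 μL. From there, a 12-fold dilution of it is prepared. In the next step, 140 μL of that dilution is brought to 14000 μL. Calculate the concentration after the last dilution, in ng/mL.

3.13 ng/mL

Overall dilution factor = 15.01 × 4.007 × 12 × 100 = 7.22 × 10⁴.
226 mg/L / 7.22 × 10⁴ = 3.13 × 10⁻³ mg/L = 3.13 ng/mL.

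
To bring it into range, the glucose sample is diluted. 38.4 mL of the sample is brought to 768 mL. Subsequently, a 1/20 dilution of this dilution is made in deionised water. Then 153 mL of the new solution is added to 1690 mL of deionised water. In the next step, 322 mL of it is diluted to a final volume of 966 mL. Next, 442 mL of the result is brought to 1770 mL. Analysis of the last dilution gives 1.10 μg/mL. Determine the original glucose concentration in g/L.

63.7 g/L

Overall dilution factor = 20 × 20 × 12.05 × 3 × 4.005 = 5.79 × 10⁴.
Original = 1.10 μg/mL × 5.79 × 10⁴ = 6.37 × 10⁴ μg/mL = 63.7 g/L.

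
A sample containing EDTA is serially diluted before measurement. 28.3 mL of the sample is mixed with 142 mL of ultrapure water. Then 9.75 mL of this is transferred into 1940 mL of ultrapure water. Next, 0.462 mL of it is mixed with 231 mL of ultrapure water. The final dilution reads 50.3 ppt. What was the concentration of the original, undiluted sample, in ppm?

Overall dilution factor = 6.018 × 200.0 × 501 = 6.03 × 10⁵.
Original = 50.3 ppt × 6.03 × 10⁵ = 3.03 × 10⁷ ppt = 30.3 ppm.

30.3 ppm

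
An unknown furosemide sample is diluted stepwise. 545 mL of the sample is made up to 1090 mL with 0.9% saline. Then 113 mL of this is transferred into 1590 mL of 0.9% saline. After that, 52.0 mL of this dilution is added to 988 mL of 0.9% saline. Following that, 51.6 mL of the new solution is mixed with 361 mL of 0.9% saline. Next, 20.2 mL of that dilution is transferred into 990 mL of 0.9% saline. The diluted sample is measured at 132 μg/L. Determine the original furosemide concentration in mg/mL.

31.8 mg/mL

Overall dilution factor = 2 × 15.07 × 20 × 7.996 × 50.01 = 2.41 × 10⁵.
Original = 132 μg/L × 2.41 × 10⁵ = 3.18 × 10⁷ μg/L = 31.8 mg/mL.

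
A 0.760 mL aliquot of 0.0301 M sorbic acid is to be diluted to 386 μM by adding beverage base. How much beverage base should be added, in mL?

386 μM = 3.86 × 10⁻⁴ M.
V₂ = C₁V₁/C₂ = 0.0301 × 0.760 / 3.86 × 10⁻⁴ = 59.3 mL.
Diluent to add = V₂ − V₁ = 59.3 − 0.760 = 58.5 mL.

58.5 mL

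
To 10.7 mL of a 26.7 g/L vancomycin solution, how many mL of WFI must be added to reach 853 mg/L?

853 mg/L = 0.853 g/L.
V₂ = C₁V₁/C₂ = 26.7 × 10.7 / 0.853 = 335 mL.
Diluent to add = V₂ − V₁ = 335 − 10.7 = 324 mL.

324 mL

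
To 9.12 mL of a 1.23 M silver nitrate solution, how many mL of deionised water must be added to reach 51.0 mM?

211 mL

51.0 mM = 0.0510 M.
V₂ = C₁V₁/C₂ = 1.23 × 9.12 / 0.0510 = 220 mL.
Diluent to add = V₂ − V₁ = 220 − 9.12 = 211 mL.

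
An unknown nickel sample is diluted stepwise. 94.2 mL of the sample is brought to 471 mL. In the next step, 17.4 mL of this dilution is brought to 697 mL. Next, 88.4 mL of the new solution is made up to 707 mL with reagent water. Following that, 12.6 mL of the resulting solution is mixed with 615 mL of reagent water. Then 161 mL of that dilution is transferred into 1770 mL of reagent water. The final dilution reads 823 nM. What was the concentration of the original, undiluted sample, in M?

0.788 M

Overall dilution factor = 5 × 40.06 × 7.998 × 49.81 × 11.99 = 9.57 × 10⁵.
Original = 823 nM × 9.57 × 10⁵ = 7.88 × 10⁸ nM = 0.788 M.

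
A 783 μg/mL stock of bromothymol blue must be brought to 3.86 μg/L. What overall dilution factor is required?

2.03 × 10⁵

Factor = C₀/C_target = 783 μg/mL / 3.86 μg/L = 2.03 × 10⁵.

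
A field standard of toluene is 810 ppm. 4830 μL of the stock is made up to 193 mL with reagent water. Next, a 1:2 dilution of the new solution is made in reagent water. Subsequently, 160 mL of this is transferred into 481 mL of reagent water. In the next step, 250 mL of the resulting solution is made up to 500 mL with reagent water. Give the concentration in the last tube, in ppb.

Overall dilution factor = 39.96 × 2 × 4.006 × 2 = 640.
810 ppm / 640 = 1.26 ppm = 1260 ppb.

1260 ppb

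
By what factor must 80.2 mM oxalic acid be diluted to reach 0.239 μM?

3.36 × 10⁵

Factor = C₀/C_target = 80.2 mM / 0.239 μM = 3.36 × 10⁵.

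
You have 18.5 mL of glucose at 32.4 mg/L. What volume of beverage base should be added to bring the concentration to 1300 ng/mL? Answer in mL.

443 mL

1300 ng/mL = 1.30 mg/L.
V₂ = C₁V₁/C₂ = 32.4 × 18.5 / 1.30 = 461 mL.
Diluent to add = V₂ − V₁ = 461 − 18.5 = 443 mL.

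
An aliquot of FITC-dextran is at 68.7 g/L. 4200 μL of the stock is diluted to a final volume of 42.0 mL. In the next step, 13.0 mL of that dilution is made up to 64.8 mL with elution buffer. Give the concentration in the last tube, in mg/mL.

Overall dilution factor = 10 × 4.985 = 49.8.
68.7 g/L / 49.8 = 1.38 g/L = 1.38 mg/mL.

1.38 mg/mL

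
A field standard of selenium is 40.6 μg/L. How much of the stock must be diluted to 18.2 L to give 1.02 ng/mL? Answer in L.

0.457 L

1.02 ng/mL = 1.02 μg/L.
V₁ = C₂V₂/C₁ = 1.02 × 18.2 / 40.6 = 0.457 L.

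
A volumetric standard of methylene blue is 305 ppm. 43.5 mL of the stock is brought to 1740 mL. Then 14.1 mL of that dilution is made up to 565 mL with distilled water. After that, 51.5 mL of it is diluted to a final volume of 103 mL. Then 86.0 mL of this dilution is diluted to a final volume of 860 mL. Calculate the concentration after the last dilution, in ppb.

Overall dilution factor = 40 × 40.07 × 2 × 10 = 3.21 × 10⁴.
305 ppm / 3.21 × 10⁴ = 9.51 × 10⁻³ ppm = 9.51 ppb.

9.51 ppb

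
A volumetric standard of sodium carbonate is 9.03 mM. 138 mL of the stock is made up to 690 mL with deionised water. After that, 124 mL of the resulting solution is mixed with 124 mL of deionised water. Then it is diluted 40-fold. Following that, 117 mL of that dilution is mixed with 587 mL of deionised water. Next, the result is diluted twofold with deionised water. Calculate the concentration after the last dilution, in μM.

Overall dilution factor = 5 × 2 × 40 × 6.017 × 2 = 4814.
9.03 mM / 4814 = 1.88 × 10⁻³ mM = 1.88 μM.

1.88 μM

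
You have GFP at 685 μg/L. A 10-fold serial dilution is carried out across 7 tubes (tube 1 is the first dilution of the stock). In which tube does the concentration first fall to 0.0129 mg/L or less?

tube 2

Tube n has concentration 685 μg/L / 10ⁿ.
Need 10ⁿ ≥ 685 μg/L / 0.0129 mg/L = 53.1, so n ≥ 1.73.
First such tube: n = 2.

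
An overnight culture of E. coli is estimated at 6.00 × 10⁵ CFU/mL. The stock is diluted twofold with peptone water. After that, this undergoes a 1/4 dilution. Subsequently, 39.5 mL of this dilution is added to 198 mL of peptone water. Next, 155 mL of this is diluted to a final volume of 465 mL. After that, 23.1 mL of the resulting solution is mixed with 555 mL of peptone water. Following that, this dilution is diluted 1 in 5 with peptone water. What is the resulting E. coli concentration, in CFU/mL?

33.2 CFU/mL

Overall dilution factor = 2 × 4 × 6.013 × 3 × 25.03 × 5 = 1.81 × 10⁴.
6.00 × 10⁵ CFU/mL / 1.81 × 10⁴ = 33.2 CFU/mL.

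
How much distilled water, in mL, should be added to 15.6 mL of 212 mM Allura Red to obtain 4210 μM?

770 mL

4210 μM = 4.21 mM.
V₂ = C₁V₁/C₂ = 212 × 15.6 / 4.21 = 786 mL.
Diluent to add = V₂ − V₁ = 786 − 15.6 = 770 mL.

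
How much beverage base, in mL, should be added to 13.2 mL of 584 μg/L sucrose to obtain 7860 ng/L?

968 mL

7860 ng/L = 7.86 μg/L.
V₂ = C₁V₁/C₂ = 584 × 13.2 / 7.86 = 981 mL.
Diluent to add = V₂ − V₁ = 981 − 13.2 = 968 mL.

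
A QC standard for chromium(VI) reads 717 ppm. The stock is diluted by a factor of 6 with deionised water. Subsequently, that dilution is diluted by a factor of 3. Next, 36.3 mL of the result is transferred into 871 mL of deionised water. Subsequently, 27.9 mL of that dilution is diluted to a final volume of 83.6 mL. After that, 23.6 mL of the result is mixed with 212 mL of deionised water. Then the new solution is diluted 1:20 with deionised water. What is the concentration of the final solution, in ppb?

Overall dilution factor = 6 × 3 × 24.99 × 2.996 × 9.983 × 20 = 2.69 × 10⁵.
717 ppm / 2.69 × 10⁵ = 2.66 × 10⁻³ ppm = 2.66 ppb.

2.66 ppb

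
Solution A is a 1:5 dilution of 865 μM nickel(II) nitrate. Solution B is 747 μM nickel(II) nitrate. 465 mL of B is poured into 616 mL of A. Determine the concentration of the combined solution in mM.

0.420 mM

C_A = 865 μM / 5 = 173 μM.
C_mix = (C_A·V_A + C_B·V_B)/(V_A + V_B) = (173×616 + 747×465) / 1081 = 420 μM = 0.420 mM.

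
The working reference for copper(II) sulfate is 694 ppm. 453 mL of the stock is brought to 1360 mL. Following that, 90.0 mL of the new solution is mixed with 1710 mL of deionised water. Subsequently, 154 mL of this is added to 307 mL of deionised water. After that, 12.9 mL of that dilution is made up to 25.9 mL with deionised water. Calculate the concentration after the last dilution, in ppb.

1920 ppb

Overall dilution factor = 3.002 × 20 × 2.994 × 2.008 = 361.
694 ppm / 361 = 1.92 ppm = 1920 ppb.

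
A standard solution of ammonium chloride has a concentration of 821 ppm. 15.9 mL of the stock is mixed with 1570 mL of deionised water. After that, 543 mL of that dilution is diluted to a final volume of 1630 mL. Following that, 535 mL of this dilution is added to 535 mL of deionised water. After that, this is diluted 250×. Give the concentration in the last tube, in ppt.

Overall dilution factor = 99.74 × 3.002 × 2 × 250 = 1.50 × 10⁵.
821 ppm / 1.50 × 10⁵ = 5.48 × 10⁻³ ppm = 5480 ppt.

5480 ppt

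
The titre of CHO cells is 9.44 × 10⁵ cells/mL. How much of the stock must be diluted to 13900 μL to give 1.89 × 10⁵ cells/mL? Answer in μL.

2780 μL

V₁ = C₂V₂/C₁ = 1.89 × 10⁵ × 13900 / 9.44 × 10⁵ = 2783 μL.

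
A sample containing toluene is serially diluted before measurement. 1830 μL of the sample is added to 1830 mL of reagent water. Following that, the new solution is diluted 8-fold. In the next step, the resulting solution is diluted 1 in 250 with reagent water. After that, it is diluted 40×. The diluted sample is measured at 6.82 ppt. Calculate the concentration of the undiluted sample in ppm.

546 ppm

Overall dilution factor = 1001 × 8 × 250 × 40 = 8.01 × 10⁷.
Original = 6.82 ppt × 8.01 × 10⁷ = 5.46 × 10⁸ ppt = 546 ppm.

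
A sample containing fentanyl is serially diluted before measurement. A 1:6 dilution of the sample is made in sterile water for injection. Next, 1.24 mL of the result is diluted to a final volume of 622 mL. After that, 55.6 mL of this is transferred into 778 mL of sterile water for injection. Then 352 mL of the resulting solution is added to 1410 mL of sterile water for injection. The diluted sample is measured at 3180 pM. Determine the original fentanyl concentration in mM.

0.718 mM

Overall dilution factor = 6 × 501.6 × 14.99 × 5.006 = 2.26 × 10⁵.
Original = 3180 pM × 2.26 × 10⁵ = 7.18 × 10⁸ pM = 0.718 mM.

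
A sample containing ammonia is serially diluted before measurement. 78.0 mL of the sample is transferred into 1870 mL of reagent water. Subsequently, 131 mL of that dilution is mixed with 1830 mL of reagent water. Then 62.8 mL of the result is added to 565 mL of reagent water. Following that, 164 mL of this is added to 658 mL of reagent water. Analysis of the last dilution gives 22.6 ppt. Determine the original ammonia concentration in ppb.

423 ppb

Overall dilution factor = 24.97 × 14.97 × 9.997 × 5.012 = 1.87 × 10⁴.
Original = 22.6 ppt × 1.87 × 10⁴ = 4.23 × 10⁵ ppt = 423 ppb.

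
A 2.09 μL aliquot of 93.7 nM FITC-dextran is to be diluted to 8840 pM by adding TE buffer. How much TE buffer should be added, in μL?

8840 pM = 8.84 nM.
V₂ = C₁V₁/C₂ = 93.7 × 2.09 / 8.84 = 22.2 μL.
Diluent to add = V₂ − V₁ = 22.2 − 2.09 = 20.1 μL.

20.1 μL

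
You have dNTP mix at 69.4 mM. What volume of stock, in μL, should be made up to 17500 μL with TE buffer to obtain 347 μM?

87.5 μL

347 μM = 0.347 mM.
V₁ = C₂V₂/C₁ = 0.347 × 17500 / 69.4 = 87.5 μL.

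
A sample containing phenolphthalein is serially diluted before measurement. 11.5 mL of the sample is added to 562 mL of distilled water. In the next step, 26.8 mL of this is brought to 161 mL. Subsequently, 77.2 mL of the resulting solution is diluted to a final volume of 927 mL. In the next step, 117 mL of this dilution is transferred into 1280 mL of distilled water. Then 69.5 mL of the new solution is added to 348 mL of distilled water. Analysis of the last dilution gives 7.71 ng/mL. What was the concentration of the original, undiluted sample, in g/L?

Overall dilution factor = 49.87 × 6.007 × 12.01 × 11.94 × 6.007 = 2.58 × 10⁵.
Original = 7.71 ng/mL × 2.58 × 10⁵ = 1.99 × 10⁶ ng/mL = 1.99 g/L.

1.99 g/L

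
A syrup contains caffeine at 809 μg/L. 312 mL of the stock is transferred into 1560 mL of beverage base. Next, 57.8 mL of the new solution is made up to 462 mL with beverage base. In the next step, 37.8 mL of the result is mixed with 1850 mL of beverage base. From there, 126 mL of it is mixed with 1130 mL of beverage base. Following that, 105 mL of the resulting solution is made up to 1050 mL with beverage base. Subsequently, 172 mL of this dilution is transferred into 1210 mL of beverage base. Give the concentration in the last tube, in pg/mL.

0.422 pg/mL

Overall dilution factor = 6 × 7.993 × 49.94 × 9.968 × 10 × 8.035 = 1.92 × 10⁶.
809 μg/L / 1.92 × 10⁶ = 4.22 × 10⁻⁴ μg/L = 0.422 pg/mL.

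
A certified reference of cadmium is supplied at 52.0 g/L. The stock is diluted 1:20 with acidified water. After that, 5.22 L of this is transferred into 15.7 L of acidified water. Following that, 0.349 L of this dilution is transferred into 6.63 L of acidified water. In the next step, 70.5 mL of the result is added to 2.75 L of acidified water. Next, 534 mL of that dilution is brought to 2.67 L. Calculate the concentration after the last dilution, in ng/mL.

162 ng/mL

Overall dilution factor = 20 × 4.008 × 20.00 × 40.01 × 5 = 3.21 × 10⁵.
52.0 g/L / 3.21 × 10⁵ = 1.62 × 10⁻⁴ g/L = 162 ng/mL.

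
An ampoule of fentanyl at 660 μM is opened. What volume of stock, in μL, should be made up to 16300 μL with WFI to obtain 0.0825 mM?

2040 μL

0.0825 mM = 82.5 μM.
V₁ = C₂V₂/C₁ = 82.5 × 16300 / 660 = 2038 μL.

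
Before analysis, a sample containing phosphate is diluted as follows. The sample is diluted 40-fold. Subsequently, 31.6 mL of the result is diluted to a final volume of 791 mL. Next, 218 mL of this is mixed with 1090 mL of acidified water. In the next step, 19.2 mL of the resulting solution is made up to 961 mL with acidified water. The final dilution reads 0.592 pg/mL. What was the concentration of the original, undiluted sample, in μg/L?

Overall dilution factor = 40 × 25.03 × 6 × 50.05 = 3.01 × 10⁵.
Original = 0.592 pg/mL × 3.01 × 10⁵ = 1.78 × 10⁵ pg/mL = 178 μg/L.

178 μg/L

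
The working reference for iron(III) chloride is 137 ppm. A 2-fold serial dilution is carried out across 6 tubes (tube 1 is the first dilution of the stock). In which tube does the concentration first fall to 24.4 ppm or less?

Tube n has concentration 137 ppm / 2ⁿ.
Need 2ⁿ ≥ 137 ppm / 24.4 ppm = 5.61, so n ≥ 2.49.
First such tube: n = 3.

tube 3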